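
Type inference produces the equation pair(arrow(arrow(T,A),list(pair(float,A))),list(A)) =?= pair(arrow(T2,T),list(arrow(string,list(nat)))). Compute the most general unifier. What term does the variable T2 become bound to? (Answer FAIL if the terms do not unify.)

arrow(list(pair(float,arrow(string,list(nat)))),arrow(string,list(nat)))

Decompose pair/2: arrow(arrow(T,A),list(pair(float,A))) =?= arrow(T2,T),  list(A) =?= list(arrow(string,list(nat))).
Decompose arrow/2: arrow(T,A) =?= T2,  list(pair(float,A)) =?= T.
Bind T2 := arrow(T,A); no other remaining equation mentions T2.
Bind T := list(pair(float,A)); no other remaining equation mentions T. Substituting into the earlier binding gives T2 := arrow(list(pair(float,A)),A).
Decompose list/1: A =?= arrow(string,list(nat)).
Bind A := arrow(string,list(nat)). Substituting into the earlier bindings gives T2 := arrow(list(pair(float,arrow(string,list(nat)))),arrow(string,list(nat))), T := list(pair(float,arrow(string,list(nat)))).
MGU = { T2 := arrow(list(pair(float,arrow(string,list(nat)))),arrow(string,list(nat))), T := list(pair(float,arrow(string,list(nat)))), A := arrow(string,list(nat)) }, so T2 := arrow(list(pair(float,arrow(string,list(nat)))),arrow(string,list(nat))).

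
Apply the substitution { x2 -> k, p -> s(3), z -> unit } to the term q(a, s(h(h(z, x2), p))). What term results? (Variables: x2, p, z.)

q(a, s(h(h(unit, k), s(3))))

Replace each occurrence of x2 with k.
Replace each occurrence of p with s(3).
Replace each occurrence of z with unit.
Result: q(a, s(h(h(unit, k), s(3)))).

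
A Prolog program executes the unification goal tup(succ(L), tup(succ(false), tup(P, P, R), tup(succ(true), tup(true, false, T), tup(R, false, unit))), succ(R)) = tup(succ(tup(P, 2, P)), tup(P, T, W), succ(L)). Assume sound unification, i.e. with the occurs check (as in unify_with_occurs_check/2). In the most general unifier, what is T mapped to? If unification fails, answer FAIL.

Decompose tup/3: succ(L) = succ(tup(P, 2, P)),  tup(succ(false), tup(P, P, R), tup(succ(true), tup(true, false, T), tup(R, false, unit))) = tup(P, T, W),  succ(R) = succ(L).
Decompose succ/1: L = tup(P, 2, P).
Bind L := tup(P, 2, P); substituting into the one remaining equation that mentions L gives: succ(R) = succ(tup(P, 2, P)).
Decompose tup/3: succ(false) = P,  tup(P, P, R) = T,  tup(succ(true), tup(true, false, T), tup(R, false, unit)) = W.
Bind P := succ(false); substituting into the 2 remaining equations that mention P gives: tup(succ(false), succ(false), R) = T,  succ(R) = succ(tup(succ(false), 2, succ(false))). Substituting into the earlier binding gives L := tup(succ(false), 2, succ(false)).
Bind T := tup(succ(false), succ(false), R); substituting into the one remaining equation that mentions T gives: tup(succ(true), tup(true, false, tup(succ(false), succ(false), R)), tup(R, false, unit)) = W.
Bind W := tup(succ(true), tup(true, false, tup(succ(false), succ(false), R)), tup(R, false, unit)); no other remaining equation mentions W.
Decompose succ/1: R = tup(succ(false), 2, succ(false)).
Bind R := tup(succ(false), 2, succ(false)). Substituting into the earlier bindings gives T := tup(succ(false), succ(false), tup(succ(false), 2, succ(false))), W := tup(succ(true), tup(true, false, tup(succ(false), succ(false), tup(succ(false), 2, succ(false)))), tup(tup(succ(false), 2, succ(false)), false, unit)).
MGU = { L ↦ tup(succ(false), 2, succ(false)), P ↦ succ(false), T ↦ tup(succ(false), succ(false), tup(succ(false), 2, succ(false))), W ↦ tup(succ(true), tup(true, false, tup(succ(false), succ(false), tup(succ(false), 2, succ(false)))), tup(tup(succ(false), 2, succ(false)), false, unit)), R ↦ tup(succ(false), 2, succ(false)) }, so T ↦ tup(succ(false), succ(false), tup(succ(false), 2, succ(false))).

tup(succ(false), succ(false), tup(succ(false), 2, succ(false)))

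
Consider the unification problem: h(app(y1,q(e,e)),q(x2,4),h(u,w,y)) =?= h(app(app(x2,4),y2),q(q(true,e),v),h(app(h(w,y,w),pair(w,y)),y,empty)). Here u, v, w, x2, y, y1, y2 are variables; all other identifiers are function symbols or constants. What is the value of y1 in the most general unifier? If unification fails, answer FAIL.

Decompose h/3: app(y1,q(e,e)) =?= app(app(x2,4),y2),  q(x2,4) =?= q(q(true,e),v),  h(u,w,y) =?= h(app(h(w,y,w),pair(w,y)),y,empty).
Decompose app/2: y1 =?= app(x2,4),  q(e,e) =?= y2.
Bind y1 := app(x2,4); no other remaining equation mentions y1.
Bind y2 := q(e,e); no other remaining equation mentions y2.
Decompose q/2: x2 =?= q(true,e),  4 =?= v.
Bind x2 := q(true,e); no other remaining equation mentions x2. Substituting into the earlier binding gives y1 := app(q(true,e),4).
Bind v := 4; no other remaining equation mentions v.
Decompose h/3: u =?= app(h(w,y,w),pair(w,y)),  w =?= y,  y =?= empty.
Bind u := app(h(w,y,w),pair(w,y)); no other remaining equation mentions u.
Bind w := y; no other remaining equation mentions w. Substituting into the earlier binding gives u := app(h(y,y,y),pair(y,y)).
Bind y := empty. Substituting into the earlier bindings gives u := app(h(empty,empty,empty),pair(empty,empty)), w := empty.
MGU = { y1 -> app(q(true,e),4), y2 -> q(e,e), x2 -> q(true,e), v -> 4, u -> app(h(empty,empty,empty),pair(empty,empty)), w -> empty, y -> empty }, so y1 -> app(q(true,e),4).

app(q(true,e),4)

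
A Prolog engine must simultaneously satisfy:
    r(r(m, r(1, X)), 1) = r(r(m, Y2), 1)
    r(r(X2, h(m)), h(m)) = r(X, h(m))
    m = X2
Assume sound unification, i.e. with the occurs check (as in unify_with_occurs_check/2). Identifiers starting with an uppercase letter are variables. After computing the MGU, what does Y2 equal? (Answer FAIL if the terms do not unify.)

Decompose r/2: r(m, r(1, X)) = r(m, Y2),  1 = 1.
Decompose r/2: m = m,  r(1, X) = Y2.
Delete trivial equation m = m.
Bind Y2 := r(1, X); no other remaining equation mentions Y2.
Delete trivial equation 1 = 1.
Decompose r/2: r(X2, h(m)) = X,  h(m) = h(m).
Bind X := r(X2, h(m)); no other remaining equation mentions X. Substituting into the earlier binding gives Y2 := r(1, r(X2, h(m))).
Delete trivial equation h(m) = h(m).
Bind X2 := m. Substituting into the earlier bindings gives Y2 := r(1, r(m, h(m))), X := r(m, h(m)).
MGU = { Y2 -> r(1, r(m, h(m))), X -> r(m, h(m)), X2 -> m }, so Y2 -> r(1, r(m, h(m))).

r(1, r(m, h(m)))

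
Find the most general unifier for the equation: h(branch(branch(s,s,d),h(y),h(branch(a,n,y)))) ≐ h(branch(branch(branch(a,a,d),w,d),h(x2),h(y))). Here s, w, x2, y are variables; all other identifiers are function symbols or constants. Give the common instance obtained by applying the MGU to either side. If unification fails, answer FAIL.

Decompose h/1: branch(branch(s,s,d),h(y),h(branch(a,n,y))) ≐ branch(branch(branch(a,a,d),w,d),h(x2),h(y)).
Decompose branch/3: branch(s,s,d) ≐ branch(branch(a,a,d),w,d),  h(y) ≐ h(x2),  h(branch(a,n,y)) ≐ h(y).
Decompose branch/3: s ≐ branch(a,a,d),  s ≐ w,  d ≐ d.
Bind s := branch(a,a,d); substituting into the one remaining equation that mentions s gives: branch(a,a,d) ≐ w.
Bind w := branch(a,a,d); no other remaining equation mentions w.
Delete trivial equation d ≐ d.
Decompose h/1: y ≐ x2.
Bind y := x2; substituting into the remaining equation gives: h(branch(a,n,x2)) ≐ h(x2).
Decompose h/1: branch(a,n,x2) ≐ x2.
Occurs check fails: x2 occurs in branch(a,n,x2); the equation x2 ≐ branch(a,n,x2) has no finite solution.

FAIL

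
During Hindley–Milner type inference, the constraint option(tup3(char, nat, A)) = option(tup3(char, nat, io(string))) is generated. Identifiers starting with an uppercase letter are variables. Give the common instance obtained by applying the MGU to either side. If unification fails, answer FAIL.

Decompose option/1: tup3(char, nat, A) = tup3(char, nat, io(string)).
Decompose tup3/3: char = char,  nat = nat,  A = io(string).
Delete trivial equation char = char.
Delete trivial equation nat = nat.
Bind A := io(string).
Applying the MGU to either side gives option(tup3(char, nat, io(string))).

option(tup3(char, nat, io(string)))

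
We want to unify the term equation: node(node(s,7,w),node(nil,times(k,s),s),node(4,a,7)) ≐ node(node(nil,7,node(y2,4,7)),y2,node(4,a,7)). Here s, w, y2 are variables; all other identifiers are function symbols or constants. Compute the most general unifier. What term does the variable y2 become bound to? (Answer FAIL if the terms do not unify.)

node(nil,times(k,nil),nil)

Decompose node/3: node(s,7,w) ≐ node(nil,7,node(y2,4,7)),  node(nil,times(k,s),s) ≐ y2,  node(4,a,7) ≐ node(4,a,7).
Decompose node/3: s ≐ nil,  7 ≐ 7,  w ≐ node(y2,4,7).
Bind s := nil; substituting into the one remaining equation that mentions s gives: node(nil,times(k,nil),nil) ≐ y2.
Delete trivial equation 7 ≐ 7.
Bind w := node(y2,4,7); no other remaining equation mentions w.
Bind y2 := node(nil,times(k,nil),nil); no other remaining equation mentions y2. Substituting into the earlier binding gives w := node(node(nil,times(k,nil),nil),4,7).
Delete trivial equation node(4,a,7) ≐ node(4,a,7).
MGU = { s := nil, w := node(node(nil,times(k,nil),nil),4,7), y2 := node(nil,times(k,nil),nil) }, so y2 := node(nil,times(k,nil),nil).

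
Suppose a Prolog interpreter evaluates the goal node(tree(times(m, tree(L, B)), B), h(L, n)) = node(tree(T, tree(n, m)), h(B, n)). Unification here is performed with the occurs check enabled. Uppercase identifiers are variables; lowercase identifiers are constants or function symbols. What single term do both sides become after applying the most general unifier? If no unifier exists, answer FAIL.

node(tree(times(m, tree(tree(n, m), tree(n, m))), tree(n, m)), h(tree(n, m), n))

Decompose node/2: tree(times(m, tree(L, B)), B) = tree(T, tree(n, m)),  h(L, n) = h(B, n).
Decompose tree/2: times(m, tree(L, B)) = T,  B = tree(n, m).
Bind T := times(m, tree(L, B)); no other remaining equation mentions T.
Bind B := tree(n, m); substituting into the remaining equation gives: h(L, n) = h(tree(n, m), n). Substituting into the earlier binding gives T := times(m, tree(L, tree(n, m))).
Decompose h/2: L = tree(n, m),  n = n.
Bind L := tree(n, m); no other remaining equation mentions L. Substituting into the earlier binding gives T := times(m, tree(tree(n, m), tree(n, m))).
Delete trivial equation n = n.
Applying the MGU to either side gives node(tree(times(m, tree(tree(n, m), tree(n, m))), tree(n, m)), h(tree(n, m), n)).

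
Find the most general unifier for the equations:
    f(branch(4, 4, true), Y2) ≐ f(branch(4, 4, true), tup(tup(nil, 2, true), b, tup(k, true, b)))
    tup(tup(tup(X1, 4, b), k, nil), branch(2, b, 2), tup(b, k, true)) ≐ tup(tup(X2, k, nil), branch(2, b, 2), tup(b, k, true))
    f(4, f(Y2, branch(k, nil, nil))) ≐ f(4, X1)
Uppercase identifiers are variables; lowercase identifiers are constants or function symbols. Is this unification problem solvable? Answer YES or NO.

YES

Decompose f/2: branch(4, 4, true) ≐ branch(4, 4, true),  Y2 ≐ tup(tup(nil, 2, true), b, tup(k, true, b)).
Delete trivial equation branch(4, 4, true) ≐ branch(4, 4, true).
Bind Y2 := tup(tup(nil, 2, true), b, tup(k, true, b)); substituting into the one remaining equation that mentions Y2 gives: f(4, f(tup(tup(nil, 2, true), b, tup(k, true, b)), branch(k, nil, nil))) ≐ f(4, X1).
Decompose tup/3: tup(tup(X1, 4, b), k, nil) ≐ tup(X2, k, nil),  branch(2, b, 2) ≐ branch(2, b, 2),  tup(b, k, true) ≐ tup(b, k, true).
Decompose tup/3: tup(X1, 4, b) ≐ X2,  k ≐ k,  nil ≐ nil.
Bind X2 := tup(X1, 4, b); no other remaining equation mentions X2.
Delete trivial equation k ≐ k.
Delete trivial equation nil ≐ nil.
Delete trivial equation branch(2, b, 2) ≐ branch(2, b, 2).
Delete trivial equation tup(b, k, true) ≐ tup(b, k, true).
Decompose f/2: 4 ≐ 4,  f(tup(tup(nil, 2, true), b, tup(k, true, b)), branch(k, nil, nil)) ≐ X1.
Delete trivial equation 4 ≐ 4.
Bind X1 := f(tup(tup(nil, 2, true), b, tup(k, true, b)), branch(k, nil, nil)). Substituting into the earlier binding gives X2 := tup(f(tup(tup(nil, 2, true), b, tup(k, true, b)), branch(k, nil, nil)), 4, b).
No equations remain and no clash or occurs-check failure arose, so a unifier exists.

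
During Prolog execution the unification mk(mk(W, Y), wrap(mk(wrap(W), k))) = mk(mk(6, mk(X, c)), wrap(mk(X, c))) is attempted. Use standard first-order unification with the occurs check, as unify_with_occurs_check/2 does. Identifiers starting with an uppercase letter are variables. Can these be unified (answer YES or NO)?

Decompose mk/2: mk(W, Y) = mk(6, mk(X, c)),  wrap(mk(wrap(W), k)) = wrap(mk(X, c)).
Decompose mk/2: W = 6,  Y = mk(X, c).
Bind W := 6; substituting into the one remaining equation that mentions W gives: wrap(mk(wrap(6), k)) = wrap(mk(X, c)).
Bind Y := mk(X, c); no other remaining equation mentions Y.
Decompose wrap/1: mk(wrap(6), k) = mk(X, c).
Decompose mk/2: wrap(6) = X,  k = c.
Bind X := wrap(6); no other remaining equation mentions X. Substituting into the earlier binding gives Y := mk(wrap(6), c).
Clash: constants k and c differ; no unifier exists.

NO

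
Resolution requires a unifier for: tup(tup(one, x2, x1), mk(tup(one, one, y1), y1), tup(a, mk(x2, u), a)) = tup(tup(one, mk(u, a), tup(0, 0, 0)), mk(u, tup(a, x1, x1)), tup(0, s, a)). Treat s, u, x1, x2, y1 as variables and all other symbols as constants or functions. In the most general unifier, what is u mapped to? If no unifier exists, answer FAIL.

Decompose tup/3: tup(one, x2, x1) = tup(one, mk(u, a), tup(0, 0, 0)),  mk(tup(one, one, y1), y1) = mk(u, tup(a, x1, x1)),  tup(a, mk(x2, u), a) = tup(0, s, a).
Decompose tup/3: one = one,  x2 = mk(u, a),  x1 = tup(0, 0, 0).
Delete trivial equation one = one.
Bind x2 := mk(u, a); substituting into the one remaining equation that mentions x2 gives: tup(a, mk(mk(u, a), u), a) = tup(0, s, a).
Bind x1 := tup(0, 0, 0); substituting into the one remaining equation that mentions x1 gives: mk(tup(one, one, y1), y1) = mk(u, tup(a, tup(0, 0, 0), tup(0, 0, 0))).
Decompose mk/2: tup(one, one, y1) = u,  y1 = tup(a, tup(0, 0, 0), tup(0, 0, 0)).
Bind u := tup(one, one, y1); substituting into the one remaining equation that mentions u gives: tup(a, mk(mk(tup(one, one, y1), a), tup(one, one, y1)), a) = tup(0, s, a). Substituting into the earlier binding gives x2 := mk(tup(one, one, y1), a).
Bind y1 := tup(a, tup(0, 0, 0), tup(0, 0, 0)); substituting into the remaining equation gives: tup(a, mk(mk(tup(one, one, tup(a, tup(0, 0, 0), tup(0, 0, 0))), a), tup(one, one, tup(a, tup(0, 0, 0), tup(0, 0, 0)))), a) = tup(0, s, a). Substituting into the earlier bindings gives x2 := mk(tup(one, one, tup(a, tup(0, 0, 0), tup(0, 0, 0))), a), u := tup(one, one, tup(a, tup(0, 0, 0), tup(0, 0, 0))).
Decompose tup/3: a = 0,  mk(mk(tup(one, one, tup(a, tup(0, 0, 0), tup(0, 0, 0))), a), tup(one, one, tup(a, tup(0, 0, 0), tup(0, 0, 0)))) = s,  a = a.
Clash: constants a and 0 differ; no unifier exists.

FAIL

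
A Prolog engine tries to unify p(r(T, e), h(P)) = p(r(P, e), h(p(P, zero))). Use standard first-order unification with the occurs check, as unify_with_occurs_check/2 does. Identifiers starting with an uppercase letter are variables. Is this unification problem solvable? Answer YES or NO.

Decompose p/2: r(T, e) = r(P, e),  h(P) = h(p(P, zero)).
Decompose r/2: T = P,  e = e.
Bind T := P; no other remaining equation mentions T.
Delete trivial equation e = e.
Decompose h/1: P = p(P, zero).
Occurs check fails: P occurs in p(P, zero); the equation P = p(P, zero) has no finite solution.

NO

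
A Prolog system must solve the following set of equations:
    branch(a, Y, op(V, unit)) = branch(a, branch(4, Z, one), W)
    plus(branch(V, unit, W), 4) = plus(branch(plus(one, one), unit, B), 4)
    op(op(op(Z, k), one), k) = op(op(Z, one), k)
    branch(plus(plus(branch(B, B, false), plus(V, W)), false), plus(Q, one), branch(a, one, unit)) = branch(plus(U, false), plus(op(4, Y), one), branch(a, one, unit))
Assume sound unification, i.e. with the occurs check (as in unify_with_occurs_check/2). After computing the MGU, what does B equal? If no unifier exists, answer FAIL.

Decompose branch/3: a = a,  Y = branch(4, Z, one),  op(V, unit) = W.
Delete trivial equation a = a.
Bind Y := branch(4, Z, one); substituting into the one remaining equation that mentions Y gives: branch(plus(plus(branch(B, B, false), plus(V, W)), false), plus(Q, one), branch(a, one, unit)) = branch(plus(U, false), plus(op(4, branch(4, Z, one)), one), branch(a, one, unit)).
Bind W := op(V, unit); substituting into the 2 remaining equations that mention W gives: plus(branch(V, unit, op(V, unit)), 4) = plus(branch(plus(one, one), unit, B), 4),  branch(plus(plus(branch(B, B, false), plus(V, op(V, unit))), false), plus(Q, one), branch(a, one, unit)) = branch(plus(U, false), plus(op(4, branch(4, Z, one)), one), branch(a, one, unit)).
Decompose plus/2: branch(V, unit, op(V, unit)) = branch(plus(one, one), unit, B),  4 = 4.
Decompose branch/3: V = plus(one, one),  unit = unit,  op(V, unit) = B.
Bind V := plus(one, one); substituting into the 2 remaining equations that mention V gives: op(plus(one, one), unit) = B,  branch(plus(plus(branch(B, B, false), plus(plus(one, one), op(plus(one, one), unit))), false), plus(Q, one), branch(a, one, unit)) = branch(plus(U, false), plus(op(4, branch(4, Z, one)), one), branch(a, one, unit)). Substituting into the earlier binding gives W := op(plus(one, one), unit).
Delete trivial equation unit = unit.
Bind B := op(plus(one, one), unit); substituting into the one remaining equation that mentions B gives: branch(plus(plus(branch(op(plus(one, one), unit), op(plus(one, one), unit), false), plus(plus(one, one), op(plus(one, one), unit))), false), plus(Q, one), branch(a, one, unit)) = branch(plus(U, false), plus(op(4, branch(4, Z, one)), one), branch(a, one, unit)).
Delete trivial equation 4 = 4.
Decompose op/2: op(op(Z, k), one) = op(Z, one),  k = k.
Decompose op/2: op(Z, k) = Z,  one = one.
Occurs check fails: Z occurs in op(Z, k); the equation Z = op(Z, k) has no finite solution.

FAIL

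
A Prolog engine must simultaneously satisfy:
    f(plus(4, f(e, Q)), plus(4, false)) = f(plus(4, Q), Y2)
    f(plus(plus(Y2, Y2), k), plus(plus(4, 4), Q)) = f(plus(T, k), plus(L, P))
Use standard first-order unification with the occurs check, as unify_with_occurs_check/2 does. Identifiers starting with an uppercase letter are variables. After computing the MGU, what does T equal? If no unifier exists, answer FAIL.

FAIL

Decompose f/2: plus(4, f(e, Q)) = plus(4, Q),  plus(4, false) = Y2.
Decompose plus/2: 4 = 4,  f(e, Q) = Q.
Delete trivial equation 4 = 4.
Occurs check fails: Q occurs in f(e, Q); the equation Q = f(e, Q) has no finite solution.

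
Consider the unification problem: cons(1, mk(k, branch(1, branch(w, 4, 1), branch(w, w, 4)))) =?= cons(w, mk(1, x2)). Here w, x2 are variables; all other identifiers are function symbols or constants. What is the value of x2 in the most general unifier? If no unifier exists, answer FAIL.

Decompose cons/2: 1 =?= w,  mk(k, branch(1, branch(w, 4, 1), branch(w, w, 4))) =?= mk(1, x2).
Bind w := 1; substituting into the remaining equation gives: mk(k, branch(1, branch(1, 4, 1), branch(1, 1, 4))) =?= mk(1, x2).
Decompose mk/2: k =?= 1,  branch(1, branch(1, 4, 1), branch(1, 1, 4)) =?= x2.
Clash: constants k and 1 differ; no unifier exists.

FAIL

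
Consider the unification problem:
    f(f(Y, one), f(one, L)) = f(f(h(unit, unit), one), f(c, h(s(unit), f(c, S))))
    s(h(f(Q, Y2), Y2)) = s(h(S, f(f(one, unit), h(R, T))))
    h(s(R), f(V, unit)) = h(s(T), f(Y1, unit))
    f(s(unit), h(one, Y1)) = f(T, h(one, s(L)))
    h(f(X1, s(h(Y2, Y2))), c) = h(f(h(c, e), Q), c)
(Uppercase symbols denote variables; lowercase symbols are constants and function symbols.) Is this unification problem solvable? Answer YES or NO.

Decompose f/2: f(Y, one) = f(h(unit, unit), one),  f(one, L) = f(c, h(s(unit), f(c, S))).
Decompose f/2: Y = h(unit, unit),  one = one.
Bind Y := h(unit, unit); no other remaining equation mentions Y.
Delete trivial equation one = one.
Decompose f/2: one = c,  L = h(s(unit), f(c, S)).
Clash: constants one and c differ; no unifier exists.

NO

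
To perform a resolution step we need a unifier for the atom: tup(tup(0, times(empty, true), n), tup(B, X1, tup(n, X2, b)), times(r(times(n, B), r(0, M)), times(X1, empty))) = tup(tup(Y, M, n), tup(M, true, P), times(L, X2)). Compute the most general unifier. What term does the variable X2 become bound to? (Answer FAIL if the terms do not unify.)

times(true, empty)

Decompose tup/3: tup(0, times(empty, true), n) = tup(Y, M, n),  tup(B, X1, tup(n, X2, b)) = tup(M, true, P),  times(r(times(n, B), r(0, M)), times(X1, empty)) = times(L, X2).
Decompose tup/3: 0 = Y,  times(empty, true) = M,  n = n.
Bind Y := 0; no other remaining equation mentions Y.
Bind M := times(empty, true); substituting into the 2 remaining equations that mention M gives: tup(B, X1, tup(n, X2, b)) = tup(times(empty, true), true, P),  times(r(times(n, B), r(0, times(empty, true))), times(X1, empty)) = times(L, X2).
Delete trivial equation n = n.
Decompose tup/3: B = times(empty, true),  X1 = true,  tup(n, X2, b) = P.
Bind B := times(empty, true); substituting into the one remaining equation that mentions B gives: times(r(times(n, times(empty, true)), r(0, times(empty, true))), times(X1, empty)) = times(L, X2).
Bind X1 := true; substituting into the one remaining equation that mentions X1 gives: times(r(times(n, times(empty, true)), r(0, times(empty, true))), times(true, empty)) = times(L, X2).
Bind P := tup(n, X2, b); no other remaining equation mentions P.
Decompose times/2: r(times(n, times(empty, true)), r(0, times(empty, true))) = L,  times(true, empty) = X2.
Bind L := r(times(n, times(empty, true)), r(0, times(empty, true))); no other remaining equation mentions L.
Bind X2 := times(true, empty). Substituting into the earlier binding gives P := tup(n, times(true, empty), b).
MGU = { Y -> 0, M -> times(empty, true), B -> times(empty, true), X1 -> true, P -> tup(n, times(true, empty), b), L -> r(times(n, times(empty, true)), r(0, times(empty, true))), X2 -> times(true, empty) }, so X2 -> times(true, empty).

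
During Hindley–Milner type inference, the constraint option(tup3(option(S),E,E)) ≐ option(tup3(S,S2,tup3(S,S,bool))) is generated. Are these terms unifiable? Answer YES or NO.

NO

Decompose option/1: tup3(option(S),E,E) ≐ tup3(S,S2,tup3(S,S,bool)).
Decompose tup3/3: option(S) ≐ S,  E ≐ S2,  E ≐ tup3(S,S,bool).
Occurs check fails: S occurs in option(S); the equation S ≐ option(S) has no finite solution.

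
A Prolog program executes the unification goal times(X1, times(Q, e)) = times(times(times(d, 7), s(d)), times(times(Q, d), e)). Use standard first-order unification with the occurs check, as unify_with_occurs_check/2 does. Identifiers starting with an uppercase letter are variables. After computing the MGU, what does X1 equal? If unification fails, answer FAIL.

FAIL

Decompose times/2: X1 = times(times(d, 7), s(d)),  times(Q, e) = times(times(Q, d), e).
Bind X1 := times(times(d, 7), s(d)); no other remaining equation mentions X1.
Decompose times/2: Q = times(Q, d),  e = e.
Occurs check fails: Q occurs in times(Q, d); the equation Q = times(Q, d) has no finite solution.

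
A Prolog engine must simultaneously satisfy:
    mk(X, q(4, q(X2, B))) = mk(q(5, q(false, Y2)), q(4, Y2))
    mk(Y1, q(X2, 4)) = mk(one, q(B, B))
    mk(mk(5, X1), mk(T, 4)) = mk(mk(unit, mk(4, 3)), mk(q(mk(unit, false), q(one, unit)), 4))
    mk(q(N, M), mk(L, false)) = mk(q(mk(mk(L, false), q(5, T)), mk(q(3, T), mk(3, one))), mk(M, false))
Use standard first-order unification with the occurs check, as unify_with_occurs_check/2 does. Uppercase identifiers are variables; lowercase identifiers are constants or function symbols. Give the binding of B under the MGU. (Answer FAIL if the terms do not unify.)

Decompose mk/2: X = q(5, q(false, Y2)),  q(4, q(X2, B)) = q(4, Y2).
Bind X := q(5, q(false, Y2)); no other remaining equation mentions X.
Decompose q/2: 4 = 4,  q(X2, B) = Y2.
Delete trivial equation 4 = 4.
Bind Y2 := q(X2, B); no other remaining equation mentions Y2. Substituting into the earlier binding gives X := q(5, q(false, q(X2, B))).
Decompose mk/2: Y1 = one,  q(X2, 4) = q(B, B).
Bind Y1 := one; no other remaining equation mentions Y1.
Decompose q/2: X2 = B,  4 = B.
Bind X2 := B; no other remaining equation mentions X2. Substituting into the earlier bindings gives X := q(5, q(false, q(B, B))), Y2 := q(B, B).
Bind B := 4; no other remaining equation mentions B. Substituting into the earlier bindings gives X := q(5, q(false, q(4, 4))), Y2 := q(4, 4), X2 := 4.
Decompose mk/2: mk(5, X1) = mk(unit, mk(4, 3)),  mk(T, 4) = mk(q(mk(unit, false), q(one, unit)), 4).
Decompose mk/2: 5 = unit,  X1 = mk(4, 3).
Clash: constants 5 and unit differ; no unifier exists.

FAIL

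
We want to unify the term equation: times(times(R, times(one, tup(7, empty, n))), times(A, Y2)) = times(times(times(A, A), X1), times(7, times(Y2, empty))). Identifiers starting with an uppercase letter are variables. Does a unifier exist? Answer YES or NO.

NO

Decompose times/2: times(R, times(one, tup(7, empty, n))) = times(times(A, A), X1),  times(A, Y2) = times(7, times(Y2, empty)).
Decompose times/2: R = times(A, A),  times(one, tup(7, empty, n)) = X1.
Bind R := times(A, A); no other remaining equation mentions R.
Bind X1 := times(one, tup(7, empty, n)); no other remaining equation mentions X1.
Decompose times/2: A = 7,  Y2 = times(Y2, empty).
Bind A := 7; no other remaining equation mentions A. Substituting into the earlier binding gives R := times(7, 7).
Occurs check fails: Y2 occurs in times(Y2, empty); the equation Y2 = times(Y2, empty) has no finite solution.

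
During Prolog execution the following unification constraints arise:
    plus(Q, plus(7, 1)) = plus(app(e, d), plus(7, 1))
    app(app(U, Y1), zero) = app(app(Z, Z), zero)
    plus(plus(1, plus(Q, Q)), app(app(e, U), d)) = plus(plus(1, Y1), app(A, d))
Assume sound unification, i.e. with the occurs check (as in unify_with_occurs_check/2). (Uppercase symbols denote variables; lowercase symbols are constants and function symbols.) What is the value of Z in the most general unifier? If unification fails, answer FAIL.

Decompose plus/2: Q = app(e, d),  plus(7, 1) = plus(7, 1).
Bind Q := app(e, d); substituting into the one remaining equation that mentions Q gives: plus(plus(1, plus(app(e, d), app(e, d))), app(app(e, U), d)) = plus(plus(1, Y1), app(A, d)).
Delete trivial equation plus(7, 1) = plus(7, 1).
Decompose app/2: app(U, Y1) = app(Z, Z),  zero = zero.
Decompose app/2: U = Z,  Y1 = Z.
Bind U := Z; substituting into the one remaining equation that mentions U gives: plus(plus(1, plus(app(e, d), app(e, d))), app(app(e, Z), d)) = plus(plus(1, Y1), app(A, d)).
Bind Y1 := Z; substituting into the one remaining equation that mentions Y1 gives: plus(plus(1, plus(app(e, d), app(e, d))), app(app(e, Z), d)) = plus(plus(1, Z), app(A, d)).
Delete trivial equation zero = zero.
Decompose plus/2: plus(1, plus(app(e, d), app(e, d))) = plus(1, Z),  app(app(e, Z), d) = app(A, d).
Decompose plus/2: 1 = 1,  plus(app(e, d), app(e, d)) = Z.
Delete trivial equation 1 = 1.
Bind Z := plus(app(e, d), app(e, d)); substituting into the remaining equation gives: app(app(e, plus(app(e, d), app(e, d))), d) = app(A, d). Substituting into the earlier bindings gives U := plus(app(e, d), app(e, d)), Y1 := plus(app(e, d), app(e, d)).
Decompose app/2: app(e, plus(app(e, d), app(e, d))) = A,  d = d.
Bind A := app(e, plus(app(e, d), app(e, d))); no other remaining equation mentions A.
Delete trivial equation d = d.
MGU = { Q ↦ app(e, d), U ↦ plus(app(e, d), app(e, d)), Y1 ↦ plus(app(e, d), app(e, d)), Z ↦ plus(app(e, d), app(e, d)), A ↦ app(e, plus(app(e, d), app(e, d))) }, so Z ↦ plus(app(e, d), app(e, d)).

plus(app(e, d), app(e, d))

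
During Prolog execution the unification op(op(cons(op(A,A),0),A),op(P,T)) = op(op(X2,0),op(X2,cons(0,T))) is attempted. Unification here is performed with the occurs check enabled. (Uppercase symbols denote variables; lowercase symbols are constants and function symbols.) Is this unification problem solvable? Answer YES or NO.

NO

Decompose op/2: op(cons(op(A,A),0),A) = op(X2,0),  op(P,T) = op(X2,cons(0,T)).
Decompose op/2: cons(op(A,A),0) = X2,  A = 0.
Bind X2 := cons(op(A,A),0); substituting into the one remaining equation that mentions X2 gives: op(P,T) = op(cons(op(A,A),0),cons(0,T)).
Bind A := 0; substituting into the remaining equation gives: op(P,T) = op(cons(op(0,0),0),cons(0,T)). Substituting into the earlier binding gives X2 := cons(op(0,0),0).
Decompose op/2: P = cons(op(0,0),0),  T = cons(0,T).
Bind P := cons(op(0,0),0); no other remaining equation mentions P.
Occurs check fails: T occurs in cons(0,T); the equation T = cons(0,T) has no finite solution.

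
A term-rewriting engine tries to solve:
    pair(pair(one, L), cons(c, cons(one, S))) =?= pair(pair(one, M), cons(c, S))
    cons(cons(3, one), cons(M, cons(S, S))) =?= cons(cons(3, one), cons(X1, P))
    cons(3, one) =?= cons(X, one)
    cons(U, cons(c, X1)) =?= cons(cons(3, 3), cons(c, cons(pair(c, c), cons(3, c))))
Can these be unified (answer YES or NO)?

Decompose pair/2: pair(one, L) =?= pair(one, M),  cons(c, cons(one, S)) =?= cons(c, S).
Decompose pair/2: one =?= one,  L =?= M.
Delete trivial equation one =?= one.
Bind L := M; no other remaining equation mentions L.
Decompose cons/2: c =?= c,  cons(one, S) =?= S.
Delete trivial equation c =?= c.
Occurs check fails: S occurs in cons(one, S); the equation S =?= cons(one, S) has no finite solution.

NO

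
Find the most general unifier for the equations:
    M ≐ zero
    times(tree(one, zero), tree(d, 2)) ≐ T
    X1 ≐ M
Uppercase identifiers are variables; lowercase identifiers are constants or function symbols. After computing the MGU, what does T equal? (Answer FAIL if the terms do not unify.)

times(tree(one, zero), tree(d, 2))

Bind M := zero; substituting into the one remaining equation that mentions M gives: X1 ≐ zero.
Bind T := times(tree(one, zero), tree(d, 2)); no other remaining equation mentions T.
Bind X1 := zero.
MGU = { M -> zero, T -> times(tree(one, zero), tree(d, 2)), X1 -> zero }, so T -> times(tree(one, zero), tree(d, 2)).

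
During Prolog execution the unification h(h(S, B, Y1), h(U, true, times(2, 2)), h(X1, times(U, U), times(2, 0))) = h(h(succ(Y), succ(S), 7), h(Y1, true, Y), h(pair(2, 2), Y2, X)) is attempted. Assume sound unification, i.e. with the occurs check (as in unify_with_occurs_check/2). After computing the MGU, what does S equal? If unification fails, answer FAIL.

Decompose h/3: h(S, B, Y1) = h(succ(Y), succ(S), 7),  h(U, true, times(2, 2)) = h(Y1, true, Y),  h(X1, times(U, U), times(2, 0)) = h(pair(2, 2), Y2, X).
Decompose h/3: S = succ(Y),  B = succ(S),  Y1 = 7.
Bind S := succ(Y); substituting into the one remaining equation that mentions S gives: B = succ(succ(Y)).
Bind B := succ(succ(Y)); no other remaining equation mentions B.
Bind Y1 := 7; substituting into the one remaining equation that mentions Y1 gives: h(U, true, times(2, 2)) = h(7, true, Y).
Decompose h/3: U = 7,  true = true,  times(2, 2) = Y.
Bind U := 7; substituting into the one remaining equation that mentions U gives: h(X1, times(7, 7), times(2, 0)) = h(pair(2, 2), Y2, X).
Delete trivial equation true = true.
Bind Y := times(2, 2); no other remaining equation mentions Y. Substituting into the earlier bindings gives S := succ(times(2, 2)), B := succ(succ(times(2, 2))).
Decompose h/3: X1 = pair(2, 2),  times(7, 7) = Y2,  times(2, 0) = X.
Bind X1 := pair(2, 2); no other remaining equation mentions X1.
Bind Y2 := times(7, 7); no other remaining equation mentions Y2.
Bind X := times(2, 0).
MGU = { S = succ(times(2, 2)), B = succ(succ(times(2, 2))), Y1 = 7, U = 7, Y = times(2, 2), X1 = pair(2, 2), Y2 = times(7, 7), X = times(2, 0) }, so S = succ(times(2, 2)).

succ(times(2, 2))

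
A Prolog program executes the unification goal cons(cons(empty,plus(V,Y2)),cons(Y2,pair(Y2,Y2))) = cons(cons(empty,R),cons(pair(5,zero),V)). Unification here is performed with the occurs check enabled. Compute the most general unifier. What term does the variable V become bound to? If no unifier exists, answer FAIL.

Decompose cons/2: cons(empty,plus(V,Y2)) = cons(empty,R),  cons(Y2,pair(Y2,Y2)) = cons(pair(5,zero),V).
Decompose cons/2: empty = empty,  plus(V,Y2) = R.
Delete trivial equation empty = empty.
Bind R := plus(V,Y2); no other remaining equation mentions R.
Decompose cons/2: Y2 = pair(5,zero),  pair(Y2,Y2) = V.
Bind Y2 := pair(5,zero); substituting into the remaining equation gives: pair(pair(5,zero),pair(5,zero)) = V. Substituting into the earlier binding gives R := plus(V,pair(5,zero)).
Bind V := pair(pair(5,zero),pair(5,zero)). Substituting into the earlier binding gives R := plus(pair(pair(5,zero),pair(5,zero)),pair(5,zero)).
MGU = { R = plus(pair(pair(5,zero),pair(5,zero)),pair(5,zero)), Y2 = pair(5,zero), V = pair(pair(5,zero),pair(5,zero)) }, so V = pair(pair(5,zero),pair(5,zero)).

pair(pair(5,zero),pair(5,zero))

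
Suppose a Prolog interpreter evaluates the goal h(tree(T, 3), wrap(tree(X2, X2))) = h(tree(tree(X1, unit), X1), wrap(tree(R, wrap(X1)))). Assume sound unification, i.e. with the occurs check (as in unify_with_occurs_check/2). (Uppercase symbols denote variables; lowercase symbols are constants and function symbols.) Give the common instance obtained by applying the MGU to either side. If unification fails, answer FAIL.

h(tree(tree(3, unit), 3), wrap(tree(wrap(3), wrap(3))))

Decompose h/2: tree(T, 3) = tree(tree(X1, unit), X1),  wrap(tree(X2, X2)) = wrap(tree(R, wrap(X1))).
Decompose tree/2: T = tree(X1, unit),  3 = X1.
Bind T := tree(X1, unit); no other remaining equation mentions T.
Bind X1 := 3; substituting into the remaining equation gives: wrap(tree(X2, X2)) = wrap(tree(R, wrap(3))). Substituting into the earlier binding gives T := tree(3, unit).
Decompose wrap/1: tree(X2, X2) = tree(R, wrap(3)).
Decompose tree/2: X2 = R,  X2 = wrap(3).
Bind X2 := R; substituting into the remaining equation gives: R = wrap(3).
Bind R := wrap(3). Substituting into the earlier binding gives X2 := wrap(3).
Applying the MGU to either side gives h(tree(tree(3, unit), 3), wrap(tree(wrap(3), wrap(3)))).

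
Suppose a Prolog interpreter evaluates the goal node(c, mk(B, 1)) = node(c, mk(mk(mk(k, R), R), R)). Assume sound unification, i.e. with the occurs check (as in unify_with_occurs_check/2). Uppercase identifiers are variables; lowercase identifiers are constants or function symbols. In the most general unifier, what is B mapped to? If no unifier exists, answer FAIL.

mk(mk(k, 1), 1)

Decompose node/2: c = c,  mk(B, 1) = mk(mk(mk(k, R), R), R).
Delete trivial equation c = c.
Decompose mk/2: B = mk(mk(k, R), R),  1 = R.
Bind B := mk(mk(k, R), R); no other remaining equation mentions B.
Bind R := 1. Substituting into the earlier binding gives B := mk(mk(k, 1), 1).
MGU = { B = mk(mk(k, 1), 1), R = 1 }, so B = mk(mk(k, 1), 1).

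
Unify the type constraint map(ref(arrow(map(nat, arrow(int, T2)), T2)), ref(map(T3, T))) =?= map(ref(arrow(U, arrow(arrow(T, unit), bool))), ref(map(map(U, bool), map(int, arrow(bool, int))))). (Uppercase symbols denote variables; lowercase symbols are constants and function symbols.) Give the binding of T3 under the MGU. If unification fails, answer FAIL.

map(map(nat, arrow(int, arrow(arrow(map(int, arrow(bool, int)), unit), bool))), bool)

Decompose map/2: ref(arrow(map(nat, arrow(int, T2)), T2)) =?= ref(arrow(U, arrow(arrow(T, unit), bool))),  ref(map(T3, T)) =?= ref(map(map(U, bool), map(int, arrow(bool, int)))).
Decompose ref/1: arrow(map(nat, arrow(int, T2)), T2) =?= arrow(U, arrow(arrow(T, unit), bool)).
Decompose arrow/2: map(nat, arrow(int, T2)) =?= U,  T2 =?= arrow(arrow(T, unit), bool).
Bind U := map(nat, arrow(int, T2)); substituting into the one remaining equation that mentions U gives: ref(map(T3, T)) =?= ref(map(map(map(nat, arrow(int, T2)), bool), map(int, arrow(bool, int)))).
Bind T2 := arrow(arrow(T, unit), bool); substituting into the remaining equation gives: ref(map(T3, T)) =?= ref(map(map(map(nat, arrow(int, arrow(arrow(T, unit), bool))), bool), map(int, arrow(bool, int)))). Substituting into the earlier binding gives U := map(nat, arrow(int, arrow(arrow(T, unit), bool))).
Decompose ref/1: map(T3, T) =?= map(map(map(nat, arrow(int, arrow(arrow(T, unit), bool))), bool), map(int, arrow(bool, int))).
Decompose map/2: T3 =?= map(map(nat, arrow(int, arrow(arrow(T, unit), bool))), bool),  T =?= map(int, arrow(bool, int)).
Bind T3 := map(map(nat, arrow(int, arrow(arrow(T, unit), bool))), bool); no other remaining equation mentions T3.
Bind T := map(int, arrow(bool, int)). Substituting into the earlier bindings gives U := map(nat, arrow(int, arrow(arrow(map(int, arrow(bool, int)), unit), bool))), T2 := arrow(arrow(map(int, arrow(bool, int)), unit), bool), T3 := map(map(nat, arrow(int, arrow(arrow(map(int, arrow(bool, int)), unit), bool))), bool).
MGU = { U := map(nat, arrow(int, arrow(arrow(map(int, arrow(bool, int)), unit), bool))), T2 := arrow(arrow(map(int, arrow(bool, int)), unit), bool), T3 := map(map(nat, arrow(int, arrow(arrow(map(int, arrow(bool, int)), unit), bool))), bool), T := map(int, arrow(bool, int)) }, so T3 := map(map(nat, arrow(int, arrow(arrow(map(int, arrow(bool, int)), unit), bool))), bool).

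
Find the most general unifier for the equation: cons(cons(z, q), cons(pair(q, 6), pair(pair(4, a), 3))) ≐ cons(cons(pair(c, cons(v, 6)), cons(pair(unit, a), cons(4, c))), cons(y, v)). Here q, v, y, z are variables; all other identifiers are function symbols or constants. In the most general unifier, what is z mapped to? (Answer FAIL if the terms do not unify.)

Decompose cons/2: cons(z, q) ≐ cons(pair(c, cons(v, 6)), cons(pair(unit, a), cons(4, c))),  cons(pair(q, 6), pair(pair(4, a), 3)) ≐ cons(y, v).
Decompose cons/2: z ≐ pair(c, cons(v, 6)),  q ≐ cons(pair(unit, a), cons(4, c)).
Bind z := pair(c, cons(v, 6)); no other remaining equation mentions z.
Bind q := cons(pair(unit, a), cons(4, c)); substituting into the remaining equation gives: cons(pair(cons(pair(unit, a), cons(4, c)), 6), pair(pair(4, a), 3)) ≐ cons(y, v).
Decompose cons/2: pair(cons(pair(unit, a), cons(4, c)), 6) ≐ y,  pair(pair(4, a), 3) ≐ v.
Bind y := pair(cons(pair(unit, a), cons(4, c)), 6); no other remaining equation mentions y.
Bind v := pair(pair(4, a), 3). Substituting into the earlier binding gives z := pair(c, cons(pair(pair(4, a), 3), 6)).
MGU = { z ↦ pair(c, cons(pair(pair(4, a), 3), 6)), q ↦ cons(pair(unit, a), cons(4, c)), y ↦ pair(cons(pair(unit, a), cons(4, c)), 6), v ↦ pair(pair(4, a), 3) }, so z ↦ pair(c, cons(pair(pair(4, a), 3), 6)).

pair(c, cons(pair(pair(4, a), 3), 6))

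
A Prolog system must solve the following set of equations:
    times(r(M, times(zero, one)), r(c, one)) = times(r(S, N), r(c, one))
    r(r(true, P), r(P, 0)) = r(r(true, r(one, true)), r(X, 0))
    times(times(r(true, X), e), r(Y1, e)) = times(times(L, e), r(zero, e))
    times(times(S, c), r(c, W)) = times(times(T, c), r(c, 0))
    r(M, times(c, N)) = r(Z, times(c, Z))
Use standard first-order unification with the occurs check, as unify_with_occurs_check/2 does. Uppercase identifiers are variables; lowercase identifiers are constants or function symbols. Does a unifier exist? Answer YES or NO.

Decompose times/2: r(M, times(zero, one)) = r(S, N),  r(c, one) = r(c, one).
Decompose r/2: M = S,  times(zero, one) = N.
Bind M := S; substituting into the one remaining equation that mentions M gives: r(S, times(c, N)) = r(Z, times(c, Z)).
Bind N := times(zero, one); substituting into the one remaining equation that mentions N gives: r(S, times(c, times(zero, one))) = r(Z, times(c, Z)).
Delete trivial equation r(c, one) = r(c, one).
Decompose r/2: r(true, P) = r(true, r(one, true)),  r(P, 0) = r(X, 0).
Decompose r/2: true = true,  P = r(one, true).
Delete trivial equation true = true.
Bind P := r(one, true); substituting into the one remaining equation that mentions P gives: r(r(one, true), 0) = r(X, 0).
Decompose r/2: r(one, true) = X,  0 = 0.
Bind X := r(one, true); substituting into the one remaining equation that mentions X gives: times(times(r(true, r(one, true)), e), r(Y1, e)) = times(times(L, e), r(zero, e)).
Delete trivial equation 0 = 0.
Decompose times/2: times(r(true, r(one, true)), e) = times(L, e),  r(Y1, e) = r(zero, e).
Decompose times/2: r(true, r(one, true)) = L,  e = e.
Bind L := r(true, r(one, true)); no other remaining equation mentions L.
Delete trivial equation e = e.
Decompose r/2: Y1 = zero,  e = e.
Bind Y1 := zero; no other remaining equation mentions Y1.
Delete trivial equation e = e.
Decompose times/2: times(S, c) = times(T, c),  r(c, W) = r(c, 0).
Decompose times/2: S = T,  c = c.
Bind S := T; substituting into the one remaining equation that mentions S gives: r(T, times(c, times(zero, one))) = r(Z, times(c, Z)). Substituting into the earlier binding gives M := T.
Delete trivial equation c = c.
Decompose r/2: c = c,  W = 0.
Delete trivial equation c = c.
Bind W := 0; no other remaining equation mentions W.
Decompose r/2: T = Z,  times(c, times(zero, one)) = times(c, Z).
Bind T := Z; no other remaining equation mentions T. Substituting into the earlier bindings gives M := Z, S := Z.
Decompose times/2: c = c,  times(zero, one) = Z.
Delete trivial equation c = c.
Bind Z := times(zero, one). Substituting into the earlier bindings gives M := times(zero, one), S := times(zero, one), T := times(zero, one).
No equations remain and no clash or occurs-check failure arose, so a unifier exists.

YES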